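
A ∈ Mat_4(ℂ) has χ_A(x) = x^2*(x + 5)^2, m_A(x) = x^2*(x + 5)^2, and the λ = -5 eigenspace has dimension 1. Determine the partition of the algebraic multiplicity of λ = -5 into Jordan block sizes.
Block sizes for λ = -5: [2]

Step 1 — from the characteristic polynomial, algebraic multiplicity of λ = -5 is 2. From dim ker(A − (-5)·I) = 1, there are exactly 1 Jordan blocks for λ = -5.
Step 2 — from the minimal polynomial, the factor (x + 5)^2 tells us the largest block for λ = -5 has size 2.
Step 3 — with total size 2, 1 blocks, and largest block 2, the block sizes (in nonincreasing order) are [2].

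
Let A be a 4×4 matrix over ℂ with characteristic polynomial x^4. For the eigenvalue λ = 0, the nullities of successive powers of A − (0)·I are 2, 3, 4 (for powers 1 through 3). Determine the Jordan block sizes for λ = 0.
Block sizes for λ = 0: [3, 1]

From the dimensions of kernels of powers, the number of Jordan blocks of size at least j is d_j − d_{j−1} where d_j = dim ker(N^j) (with d_0 = 0). Computing the differences gives [2, 1, 1].
The number of blocks of size exactly k is (#blocks of size ≥ k) − (#blocks of size ≥ k + 1), so the partition is: 1 block(s) of size 1, 1 block(s) of size 3.
In nonincreasing order the block sizes are [3, 1].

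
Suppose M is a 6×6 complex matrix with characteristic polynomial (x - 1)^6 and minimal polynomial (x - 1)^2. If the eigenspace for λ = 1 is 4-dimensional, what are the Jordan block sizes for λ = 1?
Block sizes for λ = 1: [2, 2, 1, 1]

Step 1 — from the characteristic polynomial, algebraic multiplicity of λ = 1 is 6. From dim ker(M − (1)·I) = 4, there are exactly 4 Jordan blocks for λ = 1.
Step 2 — from the minimal polynomial, the factor (x − 1)^2 tells us the largest block for λ = 1 has size 2.
Step 3 — with total size 6, 4 blocks, and largest block 2, the block sizes (in nonincreasing order) are [2, 2, 1, 1].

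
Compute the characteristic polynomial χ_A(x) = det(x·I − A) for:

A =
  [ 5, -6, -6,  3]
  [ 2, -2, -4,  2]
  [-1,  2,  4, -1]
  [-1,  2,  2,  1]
x^4 - 8*x^3 + 24*x^2 - 32*x + 16

Expanding det(x·I − A) (e.g. by cofactor expansion or by noting that A is similar to its Jordan form J, which has the same characteristic polynomial as A) gives
  χ_A(x) = x^4 - 8*x^3 + 24*x^2 - 32*x + 16
which factors as (x - 2)^4. The eigenvalues (with algebraic multiplicities) are λ = 2 with multiplicity 4.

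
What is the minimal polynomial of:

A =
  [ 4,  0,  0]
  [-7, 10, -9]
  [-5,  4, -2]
x^3 - 12*x^2 + 48*x - 64

The characteristic polynomial is χ_A(x) = (x - 4)^3, so the eigenvalues are known. The minimal polynomial is
  m_A(x) = Π_λ (x − λ)^{k_λ}
where k_λ is the size of the *largest* Jordan block for λ (equivalently, the smallest k with (A − λI)^k v = 0 for every generalised eigenvector v of λ).

  λ = 4: largest Jordan block has size 3, contributing (x − 4)^3

So m_A(x) = (x - 4)^3 = x^3 - 12*x^2 + 48*x - 64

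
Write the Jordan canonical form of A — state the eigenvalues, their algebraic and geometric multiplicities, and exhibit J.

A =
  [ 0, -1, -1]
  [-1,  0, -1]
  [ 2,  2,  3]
J_2(1) ⊕ J_1(1)

The characteristic polynomial is
  det(x·I − A) = x^3 - 3*x^2 + 3*x - 1 = (x - 1)^3

Eigenvalues and multiplicities (the geometric multiplicity of λ is n − rank(A − λI), which equals the number of Jordan blocks for λ):
  λ = 1: algebraic multiplicity = 3, geometric multiplicity = 2

Determining the block sizes for each eigenvalue:
  λ = 1: 2 blocks summing to 3 forces exactly one block of size 2 and the rest size 1 → block sizes [2, 1]

Assembling the blocks gives a Jordan form
J =
  [1, 1, 0]
  [0, 1, 0]
  [0, 0, 1]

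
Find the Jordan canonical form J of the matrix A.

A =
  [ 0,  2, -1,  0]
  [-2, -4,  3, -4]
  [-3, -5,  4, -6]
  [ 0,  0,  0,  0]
J_3(0) ⊕ J_1(0)

The characteristic polynomial is
  det(x·I − A) = x^4

Eigenvalues and multiplicities (the geometric multiplicity of λ is n − rank(A − λI), which equals the number of Jordan blocks for λ):
  λ = 0: algebraic multiplicity = 4, geometric multiplicity = 2

Determining the block sizes for each eigenvalue:
  λ = 0: with am = 4 and gm = 2, the partition is not yet determined (e.g. several partitions of 4 into 2 parts exist). Let N = A − (0)·I. Computing rank(N^1) = 2, rank(N^2) = 1, rank(N^3) = 0; the number of blocks of size ≥ j is rank(N^{j−1}) − rank(N^j), giving [2, 1, 1]. So we have 1 block(s) of size 3, 1 block(s) of size 1 → block sizes [3, 1]

Assembling the blocks gives a Jordan form
J =
  [0, 1, 0, 0]
  [0, 0, 1, 0]
  [0, 0, 0, 0]
  [0, 0, 0, 0]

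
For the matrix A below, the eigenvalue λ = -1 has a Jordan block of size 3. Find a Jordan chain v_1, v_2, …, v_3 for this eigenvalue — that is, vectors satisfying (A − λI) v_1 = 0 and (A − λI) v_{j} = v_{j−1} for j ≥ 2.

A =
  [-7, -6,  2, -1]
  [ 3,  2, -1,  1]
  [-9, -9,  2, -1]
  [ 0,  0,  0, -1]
A Jordan chain for λ = -1 of length 3:
v_1 = (-2, 1, -3, 0)ᵀ
v_2 = (-1, 1, -1, 0)ᵀ
v_3 = (0, 0, 0, 1)ᵀ

Let N = A − (-1)·I. We want v_3 with N^3 v_3 = 0 but N^2 v_3 ≠ 0; then v_{j-1} := N · v_j for j = 3, …, 2.

Pick v_3 = (0, 0, 0, 1)ᵀ.
Then v_2 = N · v_3 = (-1, 1, -1, 0)ᵀ.
Then v_1 = N · v_2 = (-2, 1, -3, 0)ᵀ.

Sanity check: (A − (-1)·I) v_1 = (0, 0, 0, 0)ᵀ = 0. ✓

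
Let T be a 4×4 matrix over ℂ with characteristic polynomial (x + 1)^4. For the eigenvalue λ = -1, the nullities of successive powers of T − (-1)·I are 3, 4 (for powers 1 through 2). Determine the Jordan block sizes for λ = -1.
Block sizes for λ = -1: [2, 1, 1]

From the dimensions of kernels of powers, the number of Jordan blocks of size at least j is d_j − d_{j−1} where d_j = dim ker(N^j) (with d_0 = 0). Computing the differences gives [3, 1].
The number of blocks of size exactly k is (#blocks of size ≥ k) − (#blocks of size ≥ k + 1), so the partition is: 2 block(s) of size 1, 1 block(s) of size 2.
In nonincreasing order the block sizes are [2, 1, 1].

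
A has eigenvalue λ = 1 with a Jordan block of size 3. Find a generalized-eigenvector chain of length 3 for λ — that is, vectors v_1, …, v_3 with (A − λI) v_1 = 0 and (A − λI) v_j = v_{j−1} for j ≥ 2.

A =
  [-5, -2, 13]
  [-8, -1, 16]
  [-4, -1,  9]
A Jordan chain for λ = 1 of length 3:
v_1 = (3, 4, 2)ᵀ
v_2 = (-2, -2, -1)ᵀ
v_3 = (0, 1, 0)ᵀ

Let N = A − (1)·I. We want v_3 with N^3 v_3 = 0 but N^2 v_3 ≠ 0; then v_{j-1} := N · v_j for j = 3, …, 2.

Pick v_3 = (0, 1, 0)ᵀ.
Then v_2 = N · v_3 = (-2, -2, -1)ᵀ.
Then v_1 = N · v_2 = (3, 4, 2)ᵀ.

Sanity check: (A − (1)·I) v_1 = (0, 0, 0)ᵀ = 0. ✓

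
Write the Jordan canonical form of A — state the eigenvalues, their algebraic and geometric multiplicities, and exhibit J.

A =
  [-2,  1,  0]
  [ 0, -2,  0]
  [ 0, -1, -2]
J_2(-2) ⊕ J_1(-2)

The characteristic polynomial is
  det(x·I − A) = x^3 + 6*x^2 + 12*x + 8 = (x + 2)^3

Eigenvalues and multiplicities (the geometric multiplicity of λ is n − rank(A − λI), which equals the number of Jordan blocks for λ):
  λ = -2: algebraic multiplicity = 3, geometric multiplicity = 2

Determining the block sizes for each eigenvalue:
  λ = -2: 2 blocks summing to 3 forces exactly one block of size 2 and the rest size 1 → block sizes [2, 1]

Assembling the blocks gives a Jordan form
J =
  [-2,  1,  0]
  [ 0, -2,  0]
  [ 0,  0, -2]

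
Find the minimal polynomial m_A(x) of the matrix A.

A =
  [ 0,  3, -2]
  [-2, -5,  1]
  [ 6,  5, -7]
x^3 + 12*x^2 + 48*x + 64

The characteristic polynomial is χ_A(x) = (x + 4)^3, so the eigenvalues are known. The minimal polynomial is
  m_A(x) = Π_λ (x − λ)^{k_λ}
where k_λ is the size of the *largest* Jordan block for λ (equivalently, the smallest k with (A − λI)^k v = 0 for every generalised eigenvector v of λ).

  λ = -4: largest Jordan block has size 3, contributing (x + 4)^3

So m_A(x) = (x + 4)^3 = x^3 + 12*x^2 + 48*x + 64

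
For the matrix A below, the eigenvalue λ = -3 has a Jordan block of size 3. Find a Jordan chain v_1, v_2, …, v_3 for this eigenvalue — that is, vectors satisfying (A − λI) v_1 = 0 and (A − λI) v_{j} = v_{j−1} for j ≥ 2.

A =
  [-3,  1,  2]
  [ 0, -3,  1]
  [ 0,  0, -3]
A Jordan chain for λ = -3 of length 3:
v_1 = (1, 0, 0)ᵀ
v_2 = (2, 1, 0)ᵀ
v_3 = (0, 0, 1)ᵀ

Let N = A − (-3)·I. We want v_3 with N^3 v_3 = 0 but N^2 v_3 ≠ 0; then v_{j-1} := N · v_j for j = 3, …, 2.

Pick v_3 = (0, 0, 1)ᵀ.
Then v_2 = N · v_3 = (2, 1, 0)ᵀ.
Then v_1 = N · v_2 = (1, 0, 0)ᵀ.

Sanity check: (A − (-3)·I) v_1 = (0, 0, 0)ᵀ = 0. ✓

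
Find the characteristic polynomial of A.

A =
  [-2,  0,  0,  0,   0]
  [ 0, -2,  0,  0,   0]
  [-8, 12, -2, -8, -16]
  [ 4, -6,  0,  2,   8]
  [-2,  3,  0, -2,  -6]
x^5 + 10*x^4 + 40*x^3 + 80*x^2 + 80*x + 32

Expanding det(x·I − A) (e.g. by cofactor expansion or by noting that A is similar to its Jordan form J, which has the same characteristic polynomial as A) gives
  χ_A(x) = x^5 + 10*x^4 + 40*x^3 + 80*x^2 + 80*x + 32
which factors as (x + 2)^5. The eigenvalues (with algebraic multiplicities) are λ = -2 with multiplicity 5.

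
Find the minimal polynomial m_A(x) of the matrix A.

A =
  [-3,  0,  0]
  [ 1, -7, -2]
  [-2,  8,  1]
x^2 + 6*x + 9

The characteristic polynomial is χ_A(x) = (x + 3)^3, so the eigenvalues are known. The minimal polynomial is
  m_A(x) = Π_λ (x − λ)^{k_λ}
where k_λ is the size of the *largest* Jordan block for λ (equivalently, the smallest k with (A − λI)^k v = 0 for every generalised eigenvector v of λ).

  λ = -3: largest Jordan block has size 2, contributing (x + 3)^2

So m_A(x) = (x + 3)^2 = x^2 + 6*x + 9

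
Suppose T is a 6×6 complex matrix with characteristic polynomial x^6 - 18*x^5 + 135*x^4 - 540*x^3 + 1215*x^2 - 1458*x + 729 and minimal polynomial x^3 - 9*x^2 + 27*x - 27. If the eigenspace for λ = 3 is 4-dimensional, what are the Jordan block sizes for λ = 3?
Block sizes for λ = 3: [3, 1, 1, 1]

Step 1 — from the characteristic polynomial, algebraic multiplicity of λ = 3 is 6. From dim ker(T − (3)·I) = 4, there are exactly 4 Jordan blocks for λ = 3.
Step 2 — from the minimal polynomial, the factor (x − 3)^3 tells us the largest block for λ = 3 has size 3.
Step 3 — with total size 6, 4 blocks, and largest block 3, the block sizes (in nonincreasing order) are [3, 1, 1, 1].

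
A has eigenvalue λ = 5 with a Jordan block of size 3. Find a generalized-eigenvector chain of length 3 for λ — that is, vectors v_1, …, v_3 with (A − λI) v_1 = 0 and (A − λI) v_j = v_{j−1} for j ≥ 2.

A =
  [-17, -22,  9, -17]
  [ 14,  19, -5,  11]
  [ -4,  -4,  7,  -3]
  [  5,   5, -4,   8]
A Jordan chain for λ = 5 of length 3:
v_1 = (-2, 2, 0, 0)ᵀ
v_2 = (9, -5, 2, -4)ᵀ
v_3 = (0, 0, 1, 0)ᵀ

Let N = A − (5)·I. We want v_3 with N^3 v_3 = 0 but N^2 v_3 ≠ 0; then v_{j-1} := N · v_j for j = 3, …, 2.

Pick v_3 = (0, 0, 1, 0)ᵀ.
Then v_2 = N · v_3 = (9, -5, 2, -4)ᵀ.
Then v_1 = N · v_2 = (-2, 2, 0, 0)ᵀ.

Sanity check: (A − (5)·I) v_1 = (0, 0, 0, 0)ᵀ = 0. ✓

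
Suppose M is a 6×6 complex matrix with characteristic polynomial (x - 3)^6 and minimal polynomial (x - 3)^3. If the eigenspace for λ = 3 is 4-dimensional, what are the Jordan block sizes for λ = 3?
Block sizes for λ = 3: [3, 1, 1, 1]

Step 1 — from the characteristic polynomial, algebraic multiplicity of λ = 3 is 6. From dim ker(M − (3)·I) = 4, there are exactly 4 Jordan blocks for λ = 3.
Step 2 — from the minimal polynomial, the factor (x − 3)^3 tells us the largest block for λ = 3 has size 3.
Step 3 — with total size 6, 4 blocks, and largest block 3, the block sizes (in nonincreasing order) are [3, 1, 1, 1].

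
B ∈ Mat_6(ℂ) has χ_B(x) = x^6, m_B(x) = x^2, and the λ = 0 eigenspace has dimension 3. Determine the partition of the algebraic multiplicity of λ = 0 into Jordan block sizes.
Block sizes for λ = 0: [2, 2, 2]

Step 1 — from the characteristic polynomial, algebraic multiplicity of λ = 0 is 6. From dim ker(B − (0)·I) = 3, there are exactly 3 Jordan blocks for λ = 0.
Step 2 — from the minimal polynomial, the factor (x − 0)^2 tells us the largest block for λ = 0 has size 2.
Step 3 — with total size 6, 3 blocks, and largest block 2, the block sizes (in nonincreasing order) are [2, 2, 2].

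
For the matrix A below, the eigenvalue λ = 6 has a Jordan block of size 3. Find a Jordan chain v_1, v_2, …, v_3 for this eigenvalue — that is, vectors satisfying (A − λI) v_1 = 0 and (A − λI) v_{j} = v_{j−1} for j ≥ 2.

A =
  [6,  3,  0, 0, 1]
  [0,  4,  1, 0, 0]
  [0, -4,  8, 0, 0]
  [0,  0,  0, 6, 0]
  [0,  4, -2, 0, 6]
A Jordan chain for λ = 6 of length 3:
v_1 = (-2, 0, 0, 0, 0)ᵀ
v_2 = (3, -2, -4, 0, 4)ᵀ
v_3 = (0, 1, 0, 0, 0)ᵀ

Let N = A − (6)·I. We want v_3 with N^3 v_3 = 0 but N^2 v_3 ≠ 0; then v_{j-1} := N · v_j for j = 3, …, 2.

Pick v_3 = (0, 1, 0, 0, 0)ᵀ.
Then v_2 = N · v_3 = (3, -2, -4, 0, 4)ᵀ.
Then v_1 = N · v_2 = (-2, 0, 0, 0, 0)ᵀ.

Sanity check: (A − (6)·I) v_1 = (0, 0, 0, 0, 0)ᵀ = 0. ✓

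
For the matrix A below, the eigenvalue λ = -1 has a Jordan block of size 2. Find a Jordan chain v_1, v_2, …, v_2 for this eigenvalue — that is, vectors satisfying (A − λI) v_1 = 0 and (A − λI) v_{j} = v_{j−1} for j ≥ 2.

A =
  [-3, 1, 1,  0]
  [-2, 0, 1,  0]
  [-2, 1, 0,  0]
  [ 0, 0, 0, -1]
A Jordan chain for λ = -1 of length 2:
v_1 = (-2, -2, -2, 0)ᵀ
v_2 = (1, 0, 0, 0)ᵀ

Let N = A − (-1)·I. We want v_2 with N^2 v_2 = 0 but N^1 v_2 ≠ 0; then v_{j-1} := N · v_j for j = 2, …, 2.

Pick v_2 = (1, 0, 0, 0)ᵀ.
Then v_1 = N · v_2 = (-2, -2, -2, 0)ᵀ.

Sanity check: (A − (-1)·I) v_1 = (0, 0, 0, 0)ᵀ = 0. ✓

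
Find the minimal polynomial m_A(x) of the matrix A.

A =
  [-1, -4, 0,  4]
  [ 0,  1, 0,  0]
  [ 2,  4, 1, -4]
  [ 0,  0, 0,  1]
x^2 - 1

The characteristic polynomial is χ_A(x) = (x - 1)^3*(x + 1), so the eigenvalues are known. The minimal polynomial is
  m_A(x) = Π_λ (x − λ)^{k_λ}
where k_λ is the size of the *largest* Jordan block for λ (equivalently, the smallest k with (A − λI)^k v = 0 for every generalised eigenvector v of λ).

  λ = -1: largest Jordan block has size 1, contributing (x + 1)
  λ = 1: largest Jordan block has size 1, contributing (x − 1)

So m_A(x) = (x - 1)*(x + 1) = x^2 - 1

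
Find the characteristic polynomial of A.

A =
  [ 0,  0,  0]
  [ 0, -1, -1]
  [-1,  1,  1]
x^3

Expanding det(x·I − A) (e.g. by cofactor expansion or by noting that A is similar to its Jordan form J, which has the same characteristic polynomial as A) gives
  χ_A(x) = x^3
which factors as x^3. The eigenvalues (with algebraic multiplicities) are λ = 0 with multiplicity 3.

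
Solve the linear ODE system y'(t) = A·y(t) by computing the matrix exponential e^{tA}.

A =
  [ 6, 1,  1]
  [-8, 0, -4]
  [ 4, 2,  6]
e^{tA} =
  [2*t*exp(4*t) + exp(4*t), t*exp(4*t), t*exp(4*t)]
  [-8*t*exp(4*t), -4*t*exp(4*t) + exp(4*t), -4*t*exp(4*t)]
  [4*t*exp(4*t), 2*t*exp(4*t), 2*t*exp(4*t) + exp(4*t)]

Strategy: write A = P · J · P⁻¹ where J is a Jordan canonical form, so e^{tA} = P · e^{tJ} · P⁻¹, and e^{tJ} can be computed block-by-block.

A has Jordan form
J =
  [4, 1, 0]
  [0, 4, 0]
  [0, 0, 4]
(up to reordering of blocks).

Per-block formulas:
  For a 1×1 block at λ = 4: exp(t · [4]) = [e^(4t)].
  For a 2×2 Jordan block J_2(4): exp(t · J_2(4)) = e^(4t)·(I + t·N), where N is the 2×2 nilpotent shift.

After assembling e^{tJ} and conjugating by P, we get:

e^{tA} =
  [2*t*exp(4*t) + exp(4*t), t*exp(4*t), t*exp(4*t)]
  [-8*t*exp(4*t), -4*t*exp(4*t) + exp(4*t), -4*t*exp(4*t)]
  [4*t*exp(4*t), 2*t*exp(4*t), 2*t*exp(4*t) + exp(4*t)]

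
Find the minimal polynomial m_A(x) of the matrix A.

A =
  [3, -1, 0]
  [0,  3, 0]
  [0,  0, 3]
x^2 - 6*x + 9

The characteristic polynomial is χ_A(x) = (x - 3)^3, so the eigenvalues are known. The minimal polynomial is
  m_A(x) = Π_λ (x − λ)^{k_λ}
where k_λ is the size of the *largest* Jordan block for λ (equivalently, the smallest k with (A − λI)^k v = 0 for every generalised eigenvector v of λ).

  λ = 3: largest Jordan block has size 2, contributing (x − 3)^2

So m_A(x) = (x - 3)^2 = x^2 - 6*x + 9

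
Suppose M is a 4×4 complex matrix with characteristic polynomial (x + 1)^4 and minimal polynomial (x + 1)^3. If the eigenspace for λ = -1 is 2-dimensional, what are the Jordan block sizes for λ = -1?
Block sizes for λ = -1: [3, 1]

Step 1 — from the characteristic polynomial, algebraic multiplicity of λ = -1 is 4. From dim ker(M − (-1)·I) = 2, there are exactly 2 Jordan blocks for λ = -1.
Step 2 — from the minimal polynomial, the factor (x + 1)^3 tells us the largest block for λ = -1 has size 3.
Step 3 — with total size 4, 2 blocks, and largest block 3, the block sizes (in nonincreasing order) are [3, 1].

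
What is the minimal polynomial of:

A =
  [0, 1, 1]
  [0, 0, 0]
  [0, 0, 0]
x^2

The characteristic polynomial is χ_A(x) = x^3, so the eigenvalues are known. The minimal polynomial is
  m_A(x) = Π_λ (x − λ)^{k_λ}
where k_λ is the size of the *largest* Jordan block for λ (equivalently, the smallest k with (A − λI)^k v = 0 for every generalised eigenvector v of λ).

  λ = 0: largest Jordan block has size 2, contributing (x − 0)^2

So m_A(x) = x^2 = x^2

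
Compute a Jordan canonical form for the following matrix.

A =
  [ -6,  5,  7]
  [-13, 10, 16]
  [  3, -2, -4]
J_3(0)

The characteristic polynomial is
  det(x·I − A) = x^3

Eigenvalues and multiplicities (the geometric multiplicity of λ is n − rank(A − λI), which equals the number of Jordan blocks for λ):
  λ = 0: algebraic multiplicity = 3, geometric multiplicity = 1

Determining the block sizes for each eigenvalue:
  λ = 0: one block (gm = 1), so the single block has size am = 3 → block sizes [3]

Assembling the blocks gives a Jordan form
J =
  [0, 1, 0]
  [0, 0, 1]
  [0, 0, 0]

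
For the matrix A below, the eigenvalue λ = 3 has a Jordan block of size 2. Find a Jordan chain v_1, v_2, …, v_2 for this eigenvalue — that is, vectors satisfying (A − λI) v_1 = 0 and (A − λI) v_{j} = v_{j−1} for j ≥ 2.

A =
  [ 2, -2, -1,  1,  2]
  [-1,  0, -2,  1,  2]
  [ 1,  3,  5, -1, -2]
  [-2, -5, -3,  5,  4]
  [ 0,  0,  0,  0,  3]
A Jordan chain for λ = 3 of length 2:
v_1 = (-1, -1, 1, -2, 0)ᵀ
v_2 = (1, 0, 0, 0, 0)ᵀ

Let N = A − (3)·I. We want v_2 with N^2 v_2 = 0 but N^1 v_2 ≠ 0; then v_{j-1} := N · v_j for j = 2, …, 2.

Pick v_2 = (1, 0, 0, 0, 0)ᵀ.
Then v_1 = N · v_2 = (-1, -1, 1, -2, 0)ᵀ.

Sanity check: (A − (3)·I) v_1 = (0, 0, 0, 0, 0)ᵀ = 0. ✓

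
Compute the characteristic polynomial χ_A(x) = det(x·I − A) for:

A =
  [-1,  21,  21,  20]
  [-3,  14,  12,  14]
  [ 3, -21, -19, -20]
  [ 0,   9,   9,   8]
x^4 - 2*x^3 - 3*x^2 + 4*x + 4

Expanding det(x·I − A) (e.g. by cofactor expansion or by noting that A is similar to its Jordan form J, which has the same characteristic polynomial as A) gives
  χ_A(x) = x^4 - 2*x^3 - 3*x^2 + 4*x + 4
which factors as (x - 2)^2*(x + 1)^2. The eigenvalues (with algebraic multiplicities) are λ = -1 with multiplicity 2, λ = 2 with multiplicity 2.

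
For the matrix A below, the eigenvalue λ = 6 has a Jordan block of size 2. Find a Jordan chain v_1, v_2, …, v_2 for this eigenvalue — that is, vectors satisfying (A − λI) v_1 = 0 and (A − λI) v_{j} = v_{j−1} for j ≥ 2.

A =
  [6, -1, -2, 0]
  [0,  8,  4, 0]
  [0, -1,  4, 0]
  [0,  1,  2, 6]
A Jordan chain for λ = 6 of length 2:
v_1 = (-1, 2, -1, 1)ᵀ
v_2 = (0, 1, 0, 0)ᵀ

Let N = A − (6)·I. We want v_2 with N^2 v_2 = 0 but N^1 v_2 ≠ 0; then v_{j-1} := N · v_j for j = 2, …, 2.

Pick v_2 = (0, 1, 0, 0)ᵀ.
Then v_1 = N · v_2 = (-1, 2, -1, 1)ᵀ.

Sanity check: (A − (6)·I) v_1 = (0, 0, 0, 0)ᵀ = 0. ✓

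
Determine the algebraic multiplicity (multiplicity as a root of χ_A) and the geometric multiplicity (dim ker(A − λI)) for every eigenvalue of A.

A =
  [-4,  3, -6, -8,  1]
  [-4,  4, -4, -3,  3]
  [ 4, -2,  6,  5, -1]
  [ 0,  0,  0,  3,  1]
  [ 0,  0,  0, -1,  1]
λ = 2: alg = 5, geom = 3

Step 1 — factor the characteristic polynomial to read off the algebraic multiplicities:
  χ_A(x) = (x - 2)^5

Step 2 — compute geometric multiplicities via the rank-nullity identity g(λ) = n − rank(A − λI):
  rank(A − (2)·I) = 2, so dim ker(A − (2)·I) = n − 2 = 3

Summary:
  λ = 2: algebraic multiplicity = 5, geometric multiplicity = 3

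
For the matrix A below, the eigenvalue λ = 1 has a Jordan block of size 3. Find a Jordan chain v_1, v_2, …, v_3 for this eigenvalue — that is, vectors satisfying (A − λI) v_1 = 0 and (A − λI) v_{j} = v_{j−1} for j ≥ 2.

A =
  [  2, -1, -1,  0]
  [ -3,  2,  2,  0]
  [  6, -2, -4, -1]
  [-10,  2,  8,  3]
A Jordan chain for λ = 1 of length 3:
v_1 = (2, -2, 4, -4)ᵀ
v_2 = (-1, -1, -2, 2)ᵀ
v_3 = (3, 0, 4, 0)ᵀ

Let N = A − (1)·I. We want v_3 with N^3 v_3 = 0 but N^2 v_3 ≠ 0; then v_{j-1} := N · v_j for j = 3, …, 2.

Pick v_3 = (3, 0, 4, 0)ᵀ.
Then v_2 = N · v_3 = (-1, -1, -2, 2)ᵀ.
Then v_1 = N · v_2 = (2, -2, 4, -4)ᵀ.

Sanity check: (A − (1)·I) v_1 = (0, 0, 0, 0)ᵀ = 0. ✓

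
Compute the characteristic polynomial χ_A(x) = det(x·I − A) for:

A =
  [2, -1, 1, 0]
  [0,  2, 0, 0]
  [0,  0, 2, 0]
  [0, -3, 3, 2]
x^4 - 8*x^3 + 24*x^2 - 32*x + 16

Expanding det(x·I − A) (e.g. by cofactor expansion or by noting that A is similar to its Jordan form J, which has the same characteristic polynomial as A) gives
  χ_A(x) = x^4 - 8*x^3 + 24*x^2 - 32*x + 16
which factors as (x - 2)^4. The eigenvalues (with algebraic multiplicities) are λ = 2 with multiplicity 4.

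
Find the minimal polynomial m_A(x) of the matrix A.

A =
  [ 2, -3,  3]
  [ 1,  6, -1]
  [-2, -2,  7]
x^2 - 10*x + 25

The characteristic polynomial is χ_A(x) = (x - 5)^3, so the eigenvalues are known. The minimal polynomial is
  m_A(x) = Π_λ (x − λ)^{k_λ}
where k_λ is the size of the *largest* Jordan block for λ (equivalently, the smallest k with (A − λI)^k v = 0 for every generalised eigenvector v of λ).

  λ = 5: largest Jordan block has size 2, contributing (x − 5)^2

So m_A(x) = (x - 5)^2 = x^2 - 10*x + 25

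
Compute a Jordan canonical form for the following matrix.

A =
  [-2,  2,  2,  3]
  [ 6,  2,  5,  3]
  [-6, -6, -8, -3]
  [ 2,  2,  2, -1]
J_1(-4) ⊕ J_2(-2) ⊕ J_1(-1)

The characteristic polynomial is
  det(x·I − A) = x^4 + 9*x^3 + 28*x^2 + 36*x + 16 = (x + 1)*(x + 2)^2*(x + 4)

Eigenvalues and multiplicities (the geometric multiplicity of λ is n − rank(A − λI), which equals the number of Jordan blocks for λ):
  λ = -4: algebraic multiplicity = 1, geometric multiplicity = 1
  λ = -2: algebraic multiplicity = 2, geometric multiplicity = 1
  λ = -1: algebraic multiplicity = 1, geometric multiplicity = 1

Determining the block sizes for each eigenvalue:
  λ = -4: one block (gm = 1), so the single block has size am = 1 → block sizes [1]
  λ = -2: one block (gm = 1), so the single block has size am = 2 → block sizes [2]
  λ = -1: one block (gm = 1), so the single block has size am = 1 → block sizes [1]

Assembling the blocks gives a Jordan form
J =
  [-4,  0,  0,  0]
  [ 0, -2,  1,  0]
  [ 0,  0, -2,  0]
  [ 0,  0,  0, -1]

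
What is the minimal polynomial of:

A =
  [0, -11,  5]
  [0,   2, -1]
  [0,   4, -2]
x^3

The characteristic polynomial is χ_A(x) = x^3, so the eigenvalues are known. The minimal polynomial is
  m_A(x) = Π_λ (x − λ)^{k_λ}
where k_λ is the size of the *largest* Jordan block for λ (equivalently, the smallest k with (A − λI)^k v = 0 for every generalised eigenvector v of λ).

  λ = 0: largest Jordan block has size 3, contributing (x − 0)^3

So m_A(x) = x^3 = x^3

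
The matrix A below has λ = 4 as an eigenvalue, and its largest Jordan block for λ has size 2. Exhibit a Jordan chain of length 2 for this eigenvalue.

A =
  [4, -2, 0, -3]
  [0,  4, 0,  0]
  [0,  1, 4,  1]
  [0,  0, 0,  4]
A Jordan chain for λ = 4 of length 2:
v_1 = (-2, 0, 1, 0)ᵀ
v_2 = (0, 1, 0, 0)ᵀ

Let N = A − (4)·I. We want v_2 with N^2 v_2 = 0 but N^1 v_2 ≠ 0; then v_{j-1} := N · v_j for j = 2, …, 2.

Pick v_2 = (0, 1, 0, 0)ᵀ.
Then v_1 = N · v_2 = (-2, 0, 1, 0)ᵀ.

Sanity check: (A − (4)·I) v_1 = (0, 0, 0, 0)ᵀ = 0. ✓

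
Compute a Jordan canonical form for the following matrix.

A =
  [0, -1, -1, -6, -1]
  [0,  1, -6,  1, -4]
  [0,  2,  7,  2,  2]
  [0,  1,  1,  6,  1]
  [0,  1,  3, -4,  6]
J_1(0) ⊕ J_3(5) ⊕ J_1(5)

The characteristic polynomial is
  det(x·I − A) = x^5 - 20*x^4 + 150*x^3 - 500*x^2 + 625*x = x*(x - 5)^4

Eigenvalues and multiplicities (the geometric multiplicity of λ is n − rank(A − λI), which equals the number of Jordan blocks for λ):
  λ = 0: algebraic multiplicity = 1, geometric multiplicity = 1
  λ = 5: algebraic multiplicity = 4, geometric multiplicity = 2

Determining the block sizes for each eigenvalue:
  λ = 0: one block (gm = 1), so the single block has size am = 1 → block sizes [1]
  λ = 5: with am = 4 and gm = 2, the partition is not yet determined (e.g. several partitions of 4 into 2 parts exist). Let N = A − (5)·I. Computing rank(N^1) = 3, rank(N^2) = 2, rank(N^3) = 1; the number of blocks of size ≥ j is rank(N^{j−1}) − rank(N^j), giving [2, 1, 1]. So we have 1 block(s) of size 3, 1 block(s) of size 1 → block sizes [3, 1]

Assembling the blocks gives a Jordan form
J =
  [0, 0, 0, 0, 0]
  [0, 5, 1, 0, 0]
  [0, 0, 5, 1, 0]
  [0, 0, 0, 5, 0]
  [0, 0, 0, 0, 5]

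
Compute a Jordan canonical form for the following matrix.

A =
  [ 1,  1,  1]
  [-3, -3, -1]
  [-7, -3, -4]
J_3(-2)

The characteristic polynomial is
  det(x·I − A) = x^3 + 6*x^2 + 12*x + 8 = (x + 2)^3

Eigenvalues and multiplicities (the geometric multiplicity of λ is n − rank(A − λI), which equals the number of Jordan blocks for λ):
  λ = -2: algebraic multiplicity = 3, geometric multiplicity = 1

Determining the block sizes for each eigenvalue:
  λ = -2: one block (gm = 1), so the single block has size am = 3 → block sizes [3]

Assembling the blocks gives a Jordan form
J =
  [-2,  1,  0]
  [ 0, -2,  1]
  [ 0,  0, -2]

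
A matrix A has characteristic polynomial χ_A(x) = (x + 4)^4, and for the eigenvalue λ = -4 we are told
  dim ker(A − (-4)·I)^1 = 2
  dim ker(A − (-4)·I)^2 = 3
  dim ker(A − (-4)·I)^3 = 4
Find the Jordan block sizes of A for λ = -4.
Block sizes for λ = -4: [3, 1]

From the dimensions of kernels of powers, the number of Jordan blocks of size at least j is d_j − d_{j−1} where d_j = dim ker(N^j) (with d_0 = 0). Computing the differences gives [2, 1, 1].
The number of blocks of size exactly k is (#blocks of size ≥ k) − (#blocks of size ≥ k + 1), so the partition is: 1 block(s) of size 1, 1 block(s) of size 3.
In nonincreasing order the block sizes are [3, 1].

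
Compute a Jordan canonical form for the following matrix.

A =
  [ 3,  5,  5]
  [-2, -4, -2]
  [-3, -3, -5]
J_2(-2) ⊕ J_1(-2)

The characteristic polynomial is
  det(x·I − A) = x^3 + 6*x^2 + 12*x + 8 = (x + 2)^3

Eigenvalues and multiplicities (the geometric multiplicity of λ is n − rank(A − λI), which equals the number of Jordan blocks for λ):
  λ = -2: algebraic multiplicity = 3, geometric multiplicity = 2

Determining the block sizes for each eigenvalue:
  λ = -2: 2 blocks summing to 3 forces exactly one block of size 2 and the rest size 1 → block sizes [2, 1]

Assembling the blocks gives a Jordan form
J =
  [-2,  1,  0]
  [ 0, -2,  0]
  [ 0,  0, -2]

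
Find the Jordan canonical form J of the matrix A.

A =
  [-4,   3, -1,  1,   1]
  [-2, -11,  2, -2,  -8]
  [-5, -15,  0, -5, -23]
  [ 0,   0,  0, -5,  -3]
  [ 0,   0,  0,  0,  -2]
J_2(-5) ⊕ J_1(-5) ⊕ J_1(-5) ⊕ J_1(-2)

The characteristic polynomial is
  det(x·I − A) = x^5 + 22*x^4 + 190*x^3 + 800*x^2 + 1625*x + 1250 = (x + 2)*(x + 5)^4

Eigenvalues and multiplicities (the geometric multiplicity of λ is n − rank(A − λI), which equals the number of Jordan blocks for λ):
  λ = -5: algebraic multiplicity = 4, geometric multiplicity = 3
  λ = -2: algebraic multiplicity = 1, geometric multiplicity = 1

Determining the block sizes for each eigenvalue:
  λ = -5: 3 blocks summing to 4 forces exactly one block of size 2 and the rest size 1 → block sizes [2, 1, 1]
  λ = -2: one block (gm = 1), so the single block has size am = 1 → block sizes [1]

Assembling the blocks gives a Jordan form
J =
  [-5,  1,  0,  0,  0]
  [ 0, -5,  0,  0,  0]
  [ 0,  0, -5,  0,  0]
  [ 0,  0,  0, -5,  0]
  [ 0,  0,  0,  0, -2]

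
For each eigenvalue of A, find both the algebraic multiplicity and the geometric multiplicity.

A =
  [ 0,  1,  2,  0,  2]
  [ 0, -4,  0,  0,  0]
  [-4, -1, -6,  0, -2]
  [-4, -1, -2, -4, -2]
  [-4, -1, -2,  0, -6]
λ = -4: alg = 5, geom = 4

Step 1 — factor the characteristic polynomial to read off the algebraic multiplicities:
  χ_A(x) = (x + 4)^5

Step 2 — compute geometric multiplicities via the rank-nullity identity g(λ) = n − rank(A − λI):
  rank(A − (-4)·I) = 1, so dim ker(A − (-4)·I) = n − 1 = 4

Summary:
  λ = -4: algebraic multiplicity = 5, geometric multiplicity = 4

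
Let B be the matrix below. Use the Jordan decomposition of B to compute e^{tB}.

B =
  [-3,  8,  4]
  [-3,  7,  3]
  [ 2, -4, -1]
e^{tB} =
  [-4*t*exp(t) + exp(t), 8*t*exp(t), 4*t*exp(t)]
  [-3*t*exp(t), 6*t*exp(t) + exp(t), 3*t*exp(t)]
  [2*t*exp(t), -4*t*exp(t), -2*t*exp(t) + exp(t)]

Strategy: write B = P · J · P⁻¹ where J is a Jordan canonical form, so e^{tB} = P · e^{tJ} · P⁻¹, and e^{tJ} can be computed block-by-block.

B has Jordan form
J =
  [1, 1, 0]
  [0, 1, 0]
  [0, 0, 1]
(up to reordering of blocks).

Per-block formulas:
  For a 1×1 block at λ = 1: exp(t · [1]) = [e^(1t)].
  For a 2×2 Jordan block J_2(1): exp(t · J_2(1)) = e^(1t)·(I + t·N), where N is the 2×2 nilpotent shift.

After assembling e^{tJ} and conjugating by P, we get:

e^{tB} =
  [-4*t*exp(t) + exp(t), 8*t*exp(t), 4*t*exp(t)]
  [-3*t*exp(t), 6*t*exp(t) + exp(t), 3*t*exp(t)]
  [2*t*exp(t), -4*t*exp(t), -2*t*exp(t) + exp(t)]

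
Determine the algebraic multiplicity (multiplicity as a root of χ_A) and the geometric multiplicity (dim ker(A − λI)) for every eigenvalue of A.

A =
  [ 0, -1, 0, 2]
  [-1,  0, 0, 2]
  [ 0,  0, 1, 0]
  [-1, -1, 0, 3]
λ = 1: alg = 4, geom = 3

Step 1 — factor the characteristic polynomial to read off the algebraic multiplicities:
  χ_A(x) = (x - 1)^4

Step 2 — compute geometric multiplicities via the rank-nullity identity g(λ) = n − rank(A − λI):
  rank(A − (1)·I) = 1, so dim ker(A − (1)·I) = n − 1 = 3

Summary:
  λ = 1: algebraic multiplicity = 4, geometric multiplicity = 3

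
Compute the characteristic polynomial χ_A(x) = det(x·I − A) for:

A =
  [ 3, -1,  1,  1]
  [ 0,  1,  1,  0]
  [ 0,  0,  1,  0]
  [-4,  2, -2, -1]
x^4 - 4*x^3 + 6*x^2 - 4*x + 1

Expanding det(x·I − A) (e.g. by cofactor expansion or by noting that A is similar to its Jordan form J, which has the same characteristic polynomial as A) gives
  χ_A(x) = x^4 - 4*x^3 + 6*x^2 - 4*x + 1
which factors as (x - 1)^4. The eigenvalues (with algebraic multiplicities) are λ = 1 with multiplicity 4.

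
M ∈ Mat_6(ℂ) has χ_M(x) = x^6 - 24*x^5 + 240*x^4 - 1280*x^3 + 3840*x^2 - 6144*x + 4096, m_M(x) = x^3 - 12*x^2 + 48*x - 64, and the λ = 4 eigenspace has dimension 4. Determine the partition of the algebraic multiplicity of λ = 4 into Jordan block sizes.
Block sizes for λ = 4: [3, 1, 1, 1]

Step 1 — from the characteristic polynomial, algebraic multiplicity of λ = 4 is 6. From dim ker(M − (4)·I) = 4, there are exactly 4 Jordan blocks for λ = 4.
Step 2 — from the minimal polynomial, the factor (x − 4)^3 tells us the largest block for λ = 4 has size 3.
Step 3 — with total size 6, 4 blocks, and largest block 3, the block sizes (in nonincreasing order) are [3, 1, 1, 1].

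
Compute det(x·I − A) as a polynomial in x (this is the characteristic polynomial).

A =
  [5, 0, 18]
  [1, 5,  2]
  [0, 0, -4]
x^3 - 6*x^2 - 15*x + 100

Expanding det(x·I − A) (e.g. by cofactor expansion or by noting that A is similar to its Jordan form J, which has the same characteristic polynomial as A) gives
  χ_A(x) = x^3 - 6*x^2 - 15*x + 100
which factors as (x - 5)^2*(x + 4). The eigenvalues (with algebraic multiplicities) are λ = -4 with multiplicity 1, λ = 5 with multiplicity 2.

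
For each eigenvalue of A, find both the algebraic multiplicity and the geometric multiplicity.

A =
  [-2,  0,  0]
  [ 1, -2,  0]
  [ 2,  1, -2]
λ = -2: alg = 3, geom = 1

Step 1 — factor the characteristic polynomial to read off the algebraic multiplicities:
  χ_A(x) = (x + 2)^3

Step 2 — compute geometric multiplicities via the rank-nullity identity g(λ) = n − rank(A − λI):
  rank(A − (-2)·I) = 2, so dim ker(A − (-2)·I) = n − 2 = 1

Summary:
  λ = -2: algebraic multiplicity = 3, geometric multiplicity = 1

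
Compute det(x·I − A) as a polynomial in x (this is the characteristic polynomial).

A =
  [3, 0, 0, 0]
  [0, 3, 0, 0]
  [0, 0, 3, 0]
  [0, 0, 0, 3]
x^4 - 12*x^3 + 54*x^2 - 108*x + 81

Expanding det(x·I − A) (e.g. by cofactor expansion or by noting that A is similar to its Jordan form J, which has the same characteristic polynomial as A) gives
  χ_A(x) = x^4 - 12*x^3 + 54*x^2 - 108*x + 81
which factors as (x - 3)^4. The eigenvalues (with algebraic multiplicities) are λ = 3 with multiplicity 4.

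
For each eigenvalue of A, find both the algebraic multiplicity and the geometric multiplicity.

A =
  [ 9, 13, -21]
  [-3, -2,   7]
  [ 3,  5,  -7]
λ = 0: alg = 3, geom = 1

Step 1 — factor the characteristic polynomial to read off the algebraic multiplicities:
  χ_A(x) = x^3

Step 2 — compute geometric multiplicities via the rank-nullity identity g(λ) = n − rank(A − λI):
  rank(A − (0)·I) = 2, so dim ker(A − (0)·I) = n − 2 = 1

Summary:
  λ = 0: algebraic multiplicity = 3, geometric multiplicity = 1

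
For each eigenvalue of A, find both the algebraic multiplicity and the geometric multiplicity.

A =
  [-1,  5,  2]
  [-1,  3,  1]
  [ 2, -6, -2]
λ = 0: alg = 3, geom = 1

Step 1 — factor the characteristic polynomial to read off the algebraic multiplicities:
  χ_A(x) = x^3

Step 2 — compute geometric multiplicities via the rank-nullity identity g(λ) = n − rank(A − λI):
  rank(A − (0)·I) = 2, so dim ker(A − (0)·I) = n − 2 = 1

Summary:
  λ = 0: algebraic multiplicity = 3, geometric multiplicity = 1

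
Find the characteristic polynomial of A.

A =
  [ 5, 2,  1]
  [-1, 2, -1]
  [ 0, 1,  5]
x^3 - 12*x^2 + 48*x - 64

Expanding det(x·I − A) (e.g. by cofactor expansion or by noting that A is similar to its Jordan form J, which has the same characteristic polynomial as A) gives
  χ_A(x) = x^3 - 12*x^2 + 48*x - 64
which factors as (x - 4)^3. The eigenvalues (with algebraic multiplicities) are λ = 4 with multiplicity 3.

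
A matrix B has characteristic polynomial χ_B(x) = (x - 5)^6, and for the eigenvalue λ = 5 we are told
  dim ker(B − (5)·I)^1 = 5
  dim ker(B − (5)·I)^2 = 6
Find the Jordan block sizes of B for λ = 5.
Block sizes for λ = 5: [2, 1, 1, 1, 1]

From the dimensions of kernels of powers, the number of Jordan blocks of size at least j is d_j − d_{j−1} where d_j = dim ker(N^j) (with d_0 = 0). Computing the differences gives [5, 1].
The number of blocks of size exactly k is (#blocks of size ≥ k) − (#blocks of size ≥ k + 1), so the partition is: 4 block(s) of size 1, 1 block(s) of size 2.
In nonincreasing order the block sizes are [2, 1, 1, 1, 1].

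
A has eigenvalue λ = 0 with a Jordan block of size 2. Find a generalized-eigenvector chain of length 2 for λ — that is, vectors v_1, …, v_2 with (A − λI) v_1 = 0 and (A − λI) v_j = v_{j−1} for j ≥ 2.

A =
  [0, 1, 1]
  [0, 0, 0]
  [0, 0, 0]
A Jordan chain for λ = 0 of length 2:
v_1 = (1, 0, 0)ᵀ
v_2 = (0, 1, 0)ᵀ

Let N = A − (0)·I. We want v_2 with N^2 v_2 = 0 but N^1 v_2 ≠ 0; then v_{j-1} := N · v_j for j = 2, …, 2.

Pick v_2 = (0, 1, 0)ᵀ.
Then v_1 = N · v_2 = (1, 0, 0)ᵀ.

Sanity check: (A − (0)·I) v_1 = (0, 0, 0)ᵀ = 0. ✓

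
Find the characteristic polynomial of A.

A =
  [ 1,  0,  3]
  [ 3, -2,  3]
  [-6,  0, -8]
x^3 + 9*x^2 + 24*x + 20

Expanding det(x·I − A) (e.g. by cofactor expansion or by noting that A is similar to its Jordan form J, which has the same characteristic polynomial as A) gives
  χ_A(x) = x^3 + 9*x^2 + 24*x + 20
which factors as (x + 2)^2*(x + 5). The eigenvalues (with algebraic multiplicities) are λ = -5 with multiplicity 1, λ = -2 with multiplicity 2.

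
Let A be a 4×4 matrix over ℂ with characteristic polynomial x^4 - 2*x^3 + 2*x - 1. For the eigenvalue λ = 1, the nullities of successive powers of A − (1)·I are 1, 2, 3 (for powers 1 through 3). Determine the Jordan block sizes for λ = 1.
Block sizes for λ = 1: [3]

From the dimensions of kernels of powers, the number of Jordan blocks of size at least j is d_j − d_{j−1} where d_j = dim ker(N^j) (with d_0 = 0). Computing the differences gives [1, 1, 1].
The number of blocks of size exactly k is (#blocks of size ≥ k) − (#blocks of size ≥ k + 1), so the partition is: 1 block(s) of size 3.
In nonincreasing order the block sizes are [3].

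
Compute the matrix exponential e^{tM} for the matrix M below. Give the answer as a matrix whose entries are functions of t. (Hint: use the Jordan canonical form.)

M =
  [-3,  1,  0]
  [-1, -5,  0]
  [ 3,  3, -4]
e^{tM} =
  [t*exp(-4*t) + exp(-4*t), t*exp(-4*t), 0]
  [-t*exp(-4*t), -t*exp(-4*t) + exp(-4*t), 0]
  [3*t*exp(-4*t), 3*t*exp(-4*t), exp(-4*t)]

Strategy: write M = P · J · P⁻¹ where J is a Jordan canonical form, so e^{tM} = P · e^{tJ} · P⁻¹, and e^{tJ} can be computed block-by-block.

M has Jordan form
J =
  [-4,  1,  0]
  [ 0, -4,  0]
  [ 0,  0, -4]
(up to reordering of blocks).

Per-block formulas:
  For a 2×2 Jordan block J_2(-4): exp(t · J_2(-4)) = e^(-4t)·(I + t·N), where N is the 2×2 nilpotent shift.
  For a 1×1 block at λ = -4: exp(t · [-4]) = [e^(-4t)].

After assembling e^{tJ} and conjugating by P, we get:

e^{tM} =
  [t*exp(-4*t) + exp(-4*t), t*exp(-4*t), 0]
  [-t*exp(-4*t), -t*exp(-4*t) + exp(-4*t), 0]
  [3*t*exp(-4*t), 3*t*exp(-4*t), exp(-4*t)]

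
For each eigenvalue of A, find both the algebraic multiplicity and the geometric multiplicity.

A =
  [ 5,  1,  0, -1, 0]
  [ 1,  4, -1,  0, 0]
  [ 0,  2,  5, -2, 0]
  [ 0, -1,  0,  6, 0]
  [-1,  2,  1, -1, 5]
λ = 5: alg = 5, geom = 3

Step 1 — factor the characteristic polynomial to read off the algebraic multiplicities:
  χ_A(x) = (x - 5)^5

Step 2 — compute geometric multiplicities via the rank-nullity identity g(λ) = n − rank(A − λI):
  rank(A − (5)·I) = 2, so dim ker(A − (5)·I) = n − 2 = 3

Summary:
  λ = 5: algebraic multiplicity = 5, geometric multiplicity = 3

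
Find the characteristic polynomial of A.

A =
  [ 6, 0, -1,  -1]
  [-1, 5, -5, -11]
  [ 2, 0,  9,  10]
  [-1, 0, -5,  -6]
x^4 - 14*x^3 + 60*x^2 - 50*x - 125

Expanding det(x·I − A) (e.g. by cofactor expansion or by noting that A is similar to its Jordan form J, which has the same characteristic polynomial as A) gives
  χ_A(x) = x^4 - 14*x^3 + 60*x^2 - 50*x - 125
which factors as (x - 5)^3*(x + 1). The eigenvalues (with algebraic multiplicities) are λ = -1 with multiplicity 1, λ = 5 with multiplicity 3.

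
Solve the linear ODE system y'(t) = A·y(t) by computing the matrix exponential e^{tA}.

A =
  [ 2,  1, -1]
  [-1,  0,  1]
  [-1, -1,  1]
e^{tA} =
  [t^2*exp(t)/2 + t*exp(t) + exp(t), t^2*exp(t)/2 + t*exp(t), -t*exp(t)]
  [-t^2*exp(t)/2 - t*exp(t), -t^2*exp(t)/2 - t*exp(t) + exp(t), t*exp(t)]
  [-t*exp(t), -t*exp(t), exp(t)]

Strategy: write A = P · J · P⁻¹ where J is a Jordan canonical form, so e^{tA} = P · e^{tJ} · P⁻¹, and e^{tJ} can be computed block-by-block.

A has Jordan form
J =
  [1, 1, 0]
  [0, 1, 1]
  [0, 0, 1]
(up to reordering of blocks).

Per-block formulas:
  For a 3×3 Jordan block J_3(1): exp(t · J_3(1)) = e^(1t)·(I + t·N + (t^2/2)·N^2), where N is the 3×3 nilpotent shift.

After assembling e^{tJ} and conjugating by P, we get:

e^{tA} =
  [t^2*exp(t)/2 + t*exp(t) + exp(t), t^2*exp(t)/2 + t*exp(t), -t*exp(t)]
  [-t^2*exp(t)/2 - t*exp(t), -t^2*exp(t)/2 - t*exp(t) + exp(t), t*exp(t)]
  [-t*exp(t), -t*exp(t), exp(t)]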